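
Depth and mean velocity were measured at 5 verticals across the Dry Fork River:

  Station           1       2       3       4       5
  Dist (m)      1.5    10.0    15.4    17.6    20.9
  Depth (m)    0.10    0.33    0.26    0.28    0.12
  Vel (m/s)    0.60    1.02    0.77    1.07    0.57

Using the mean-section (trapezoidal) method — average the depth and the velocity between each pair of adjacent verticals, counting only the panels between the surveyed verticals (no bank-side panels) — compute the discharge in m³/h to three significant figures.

Panel 1-2: Δb = 8.5 m, d̄ = (0.10+0.33)/2 = 0.215, v̄ = (0.60+1.02)/2 = 0.81 → q = 8.5×0.215×0.81 = 1.480 m³/s
Panel 2-3: Δb = 5.4 m, d̄ = (0.33+0.26)/2 = 0.295, v̄ = (1.02+0.77)/2 = 0.895 → q = 5.4×0.295×0.895 = 1.426 m³/s
Panel 3-4: Δb = 2.2 m, d̄ = (0.26+0.28)/2 = 0.27, v̄ = (0.77+1.07)/2 = 0.92 → q = 2.2×0.27×0.92 = 0.5465 m³/s
Panel 4-5: Δb = 3.3 m, d̄ = (0.28+0.12)/2 = 0.2, v̄ = (1.07+0.57)/2 = 0.82 → q = 3.3×0.2×0.82 = 0.5412 m³/s
Q = Σ q = 3.994 m³/s
= 3.994 × 3600 = 14380 m³/h

14400 m³/h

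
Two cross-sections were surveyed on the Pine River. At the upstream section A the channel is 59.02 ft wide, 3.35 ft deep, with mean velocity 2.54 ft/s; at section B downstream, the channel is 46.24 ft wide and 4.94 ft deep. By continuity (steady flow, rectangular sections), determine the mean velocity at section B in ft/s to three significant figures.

Q = A₁V₁ = (59.02×3.35) × 2.54 = 502.2 ft³/s
A₂ = 46.24 × 4.94 = 228.4 ft²
V₂ = Q/A₂ = 502.2/228.4 = 2.199 ft/s

2.20 ft/s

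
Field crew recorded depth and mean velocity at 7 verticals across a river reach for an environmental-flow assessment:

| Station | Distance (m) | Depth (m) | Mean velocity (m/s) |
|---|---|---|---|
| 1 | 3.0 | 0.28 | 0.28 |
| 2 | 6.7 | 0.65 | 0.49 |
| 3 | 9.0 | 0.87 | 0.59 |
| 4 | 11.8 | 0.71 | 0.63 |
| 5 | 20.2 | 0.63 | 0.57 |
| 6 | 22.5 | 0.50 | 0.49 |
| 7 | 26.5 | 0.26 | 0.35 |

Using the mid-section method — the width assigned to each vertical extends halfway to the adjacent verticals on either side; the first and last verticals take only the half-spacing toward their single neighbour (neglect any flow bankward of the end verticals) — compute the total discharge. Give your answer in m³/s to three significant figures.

w_1 = (6.7 − 3.0)/2 = 1.85 m; q_1 = 0.28 × 0.28 × 1.85 = 0.1450 m³/s
w_2 = (9.0 − 3.0)/2 = 3 m; q_2 = 0.49 × 0.65 × 3 = 0.9555 m³/s
w_3 = (11.8 − 6.7)/2 = 2.55 m; q_3 = 0.59 × 0.87 × 2.55 = 1.309 m³/s
w_4 = (20.2 − 9.0)/2 = 5.6 m; q_4 = 0.63 × 0.71 × 5.6 = 2.505 m³/s
w_5 = (22.5 − 11.8)/2 = 5.35 m; q_5 = 0.57 × 0.63 × 5.35 = 1.921 m³/s
w_6 = (26.5 − 20.2)/2 = 3.15 m; q_6 = 0.49 × 0.50 × 3.15 = 0.7718 m³/s
w_7 = (26.5 − 22.5)/2 = 2 m; q_7 = 0.35 × 0.26 × 2 = 0.1820 m³/s
Q = Σ qᵢ = 7.789 m³/s

7.79 m³/s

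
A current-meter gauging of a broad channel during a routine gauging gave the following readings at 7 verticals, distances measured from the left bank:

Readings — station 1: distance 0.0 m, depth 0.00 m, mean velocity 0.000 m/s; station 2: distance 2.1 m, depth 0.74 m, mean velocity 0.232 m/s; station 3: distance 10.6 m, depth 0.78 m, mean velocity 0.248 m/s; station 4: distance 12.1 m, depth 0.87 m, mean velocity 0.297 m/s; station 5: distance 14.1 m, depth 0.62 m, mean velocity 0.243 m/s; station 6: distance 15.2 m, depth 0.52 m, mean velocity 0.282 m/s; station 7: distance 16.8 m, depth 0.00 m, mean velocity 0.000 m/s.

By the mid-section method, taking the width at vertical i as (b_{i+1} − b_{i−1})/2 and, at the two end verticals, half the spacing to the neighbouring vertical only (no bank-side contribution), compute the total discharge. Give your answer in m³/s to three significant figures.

w_2 = (10.6 − 0.0)/2 = 5.3 m; q_2 = 0.232 × 0.74 × 5.3 = 0.9099 m³/s
w_3 = (12.1 − 2.1)/2 = 5 m; q_3 = 0.248 × 0.78 × 5 = 0.9672 m³/s
w_4 = (14.1 − 10.6)/2 = 1.75 m; q_4 = 0.297 × 0.87 × 1.75 = 0.4522 m³/s
w_5 = (15.2 − 12.1)/2 = 1.55 m; q_5 = 0.243 × 0.62 × 1.55 = 0.2335 m³/s
w_6 = (16.8 − 14.1)/2 = 1.35 m; q_6 = 0.282 × 0.52 × 1.35 = 0.1980 m³/s
Stations 1, 7 contribute zero (depth or velocity is 0).
Q = Σ qᵢ = 2.761 m³/s

2.76 m³/s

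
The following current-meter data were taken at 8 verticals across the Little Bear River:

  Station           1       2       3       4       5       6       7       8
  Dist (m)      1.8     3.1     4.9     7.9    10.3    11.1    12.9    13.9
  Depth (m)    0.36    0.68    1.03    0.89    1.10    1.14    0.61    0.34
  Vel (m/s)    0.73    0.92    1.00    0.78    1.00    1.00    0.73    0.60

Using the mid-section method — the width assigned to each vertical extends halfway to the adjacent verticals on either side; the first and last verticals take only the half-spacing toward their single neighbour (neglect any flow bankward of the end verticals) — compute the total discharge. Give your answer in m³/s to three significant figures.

w_1 = (3.1 − 1.8)/2 = 0.65 m; q_1 = 0.73 × 0.36 × 0.65 = 0.1708 m³/s
w_2 = (4.9 − 1.8)/2 = 1.55 m; q_2 = 0.92 × 0.68 × 1.55 = 0.9697 m³/s
w_3 = (7.9 − 3.1)/2 = 2.4 m; q_3 = 1.00 × 1.03 × 2.4 = 2.472 m³/s
w_4 = (10.3 − 4.9)/2 = 2.7 m; q_4 = 0.78 × 0.89 × 2.7 = 1.874 m³/s
w_5 = (11.1 − 7.9)/2 = 1.6 m; q_5 = 1.00 × 1.10 × 1.6 = 1.760 m³/s
w_6 = (12.9 − 10.3)/2 = 1.3 m; q_6 = 1.00 × 1.14 × 1.3 = 1.482 m³/s
w_7 = (13.9 − 11.1)/2 = 1.4 m; q_7 = 0.73 × 0.61 × 1.4 = 0.6234 m³/s
w_8 = (13.9 − 12.9)/2 = 0.5 m; q_8 = 0.60 × 0.34 × 0.5 = 0.1020 m³/s
Q = Σ qᵢ = 9.454 m³/s

9.45 m³/s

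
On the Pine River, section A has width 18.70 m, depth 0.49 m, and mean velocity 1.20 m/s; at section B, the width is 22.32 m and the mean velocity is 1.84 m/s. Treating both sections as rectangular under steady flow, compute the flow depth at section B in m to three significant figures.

Q = A₁V₁ = (18.70×0.49) × 1.20 = 11.00 m³/s
d₂ = Q/(b₂ V₂) = 11.00/(22.32×1.84) = 0.2677 m

0.268 m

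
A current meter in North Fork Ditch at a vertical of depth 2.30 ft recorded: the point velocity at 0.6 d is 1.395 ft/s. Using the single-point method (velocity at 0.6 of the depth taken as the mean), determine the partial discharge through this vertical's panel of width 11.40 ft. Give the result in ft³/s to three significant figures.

36.6 ft³/s

v̄ = v₀.₆ = 1.395 ft/s
q = v̄ × d × w = 1.395 × 2.30 × 11.40 = 36.58 ft³/s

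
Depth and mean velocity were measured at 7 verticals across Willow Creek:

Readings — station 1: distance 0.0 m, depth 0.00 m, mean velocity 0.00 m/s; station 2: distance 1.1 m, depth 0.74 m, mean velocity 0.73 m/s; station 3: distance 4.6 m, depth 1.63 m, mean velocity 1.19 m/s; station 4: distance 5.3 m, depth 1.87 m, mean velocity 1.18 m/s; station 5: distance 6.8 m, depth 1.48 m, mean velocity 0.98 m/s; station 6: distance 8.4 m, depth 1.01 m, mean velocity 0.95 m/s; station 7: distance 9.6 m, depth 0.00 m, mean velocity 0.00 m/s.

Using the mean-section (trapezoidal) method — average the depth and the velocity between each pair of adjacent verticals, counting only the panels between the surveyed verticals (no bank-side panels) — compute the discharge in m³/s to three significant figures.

10.5 m³/s

Panel 1-2: Δb = 1.1 m, d̄ = (0.00+0.74)/2 = 0.37, v̄ = (0.00+0.73)/2 = 0.365 → q = 1.1×0.37×0.365 = 0.1486 m³/s
Panel 2-3: Δb = 3.5 m, d̄ = (0.74+1.63)/2 = 1.185, v̄ = (0.73+1.19)/2 = 0.96 → q = 3.5×1.185×0.96 = 3.982 m³/s
Panel 3-4: Δb = 0.7 m, d̄ = (1.63+1.87)/2 = 1.75, v̄ = (1.19+1.18)/2 = 1.185 → q = 0.7×1.75×1.185 = 1.452 m³/s
Panel 4-5: Δb = 1.5 m, d̄ = (1.87+1.48)/2 = 1.675, v̄ = (1.18+0.98)/2 = 1.08 → q = 1.5×1.675×1.08 = 2.714 m³/s
Panel 5-6: Δb = 1.6 m, d̄ = (1.48+1.01)/2 = 1.245, v̄ = (0.98+0.95)/2 = 0.965 → q = 1.6×1.245×0.965 = 1.922 m³/s
Panel 6-7: Δb = 1.2 m, d̄ = (1.01+0.00)/2 = 0.505, v̄ = (0.95+0.00)/2 = 0.475 → q = 1.2×0.505×0.475 = 0.2879 m³/s
Q = Σ q = 10.51 m³/s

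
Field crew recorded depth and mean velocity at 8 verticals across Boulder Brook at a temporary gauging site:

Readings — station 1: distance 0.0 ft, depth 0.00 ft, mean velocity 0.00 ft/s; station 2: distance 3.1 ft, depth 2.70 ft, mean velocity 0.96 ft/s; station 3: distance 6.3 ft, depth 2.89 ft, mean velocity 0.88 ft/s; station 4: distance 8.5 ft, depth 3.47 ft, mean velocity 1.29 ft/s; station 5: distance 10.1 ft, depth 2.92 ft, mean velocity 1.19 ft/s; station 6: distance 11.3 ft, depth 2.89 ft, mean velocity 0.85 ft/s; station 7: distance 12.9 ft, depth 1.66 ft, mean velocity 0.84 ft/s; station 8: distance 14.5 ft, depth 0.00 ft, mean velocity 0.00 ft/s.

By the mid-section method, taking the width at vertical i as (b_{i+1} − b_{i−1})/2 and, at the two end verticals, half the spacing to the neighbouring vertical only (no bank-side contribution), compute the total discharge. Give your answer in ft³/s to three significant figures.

34.1 ft³/s

w_2 = (6.3 − 0.0)/2 = 3.15 ft; q_2 = 0.96 × 2.70 × 3.15 = 8.165 ft³/s
w_3 = (8.5 − 3.1)/2 = 2.7 ft; q_3 = 0.88 × 2.89 × 2.7 = 6.867 ft³/s
w_4 = (10.1 − 6.3)/2 = 1.9 ft; q_4 = 1.29 × 3.47 × 1.9 = 8.505 ft³/s
w_5 = (11.3 − 8.5)/2 = 1.4 ft; q_5 = 1.19 × 2.92 × 1.4 = 4.865 ft³/s
w_6 = (12.9 − 10.1)/2 = 1.4 ft; q_6 = 0.85 × 2.89 × 1.4 = 3.439 ft³/s
w_7 = (14.5 − 11.3)/2 = 1.6 ft; q_7 = 0.84 × 1.66 × 1.6 = 2.231 ft³/s
Stations 1, 8 contribute zero (depth or velocity is 0).
Q = Σ qᵢ = 34.07 ft³/s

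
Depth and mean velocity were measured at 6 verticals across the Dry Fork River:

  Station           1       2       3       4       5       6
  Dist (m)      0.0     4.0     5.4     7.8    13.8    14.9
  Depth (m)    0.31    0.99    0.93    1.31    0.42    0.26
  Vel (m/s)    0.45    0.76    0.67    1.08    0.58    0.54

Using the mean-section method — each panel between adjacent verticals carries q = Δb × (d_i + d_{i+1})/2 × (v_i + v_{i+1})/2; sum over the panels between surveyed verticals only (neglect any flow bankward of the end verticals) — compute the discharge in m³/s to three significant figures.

9.40 m³/s

Panel 1-2: Δb = 4 m, d̄ = (0.31+0.99)/2 = 0.65, v̄ = (0.45+0.76)/2 = 0.605 → q = 4×0.65×0.605 = 1.573 m³/s
Panel 2-3: Δb = 1.4 m, d̄ = (0.99+0.93)/2 = 0.96, v̄ = (0.76+0.67)/2 = 0.715 → q = 1.4×0.96×0.715 = 0.9610 m³/s
Panel 3-4: Δb = 2.4 m, d̄ = (0.93+1.31)/2 = 1.12, v̄ = (0.67+1.08)/2 = 0.875 → q = 2.4×1.12×0.875 = 2.352 m³/s
Panel 4-5: Δb = 6 m, d̄ = (1.31+0.42)/2 = 0.865, v̄ = (1.08+0.58)/2 = 0.83 → q = 6×0.865×0.83 = 4.308 m³/s
Panel 5-6: Δb = 1.1 m, d̄ = (0.42+0.26)/2 = 0.34, v̄ = (0.58+0.54)/2 = 0.56 → q = 1.1×0.34×0.56 = 0.2094 m³/s
Q = Σ q = 9.403 m³/s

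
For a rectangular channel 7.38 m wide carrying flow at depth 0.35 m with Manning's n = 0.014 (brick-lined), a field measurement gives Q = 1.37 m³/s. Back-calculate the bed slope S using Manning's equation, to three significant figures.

A = b·y = 7.38 × 0.35 = 2.583 m²
P = b + 2y = 7.38 + 2×0.35 = 8.080 m
R = A/P = 2.583/8.080 = 0.3197 m
S = (Q·n / (1·A·R^(2/3)))² = (1.37×0.014 / (1×2.583×0.4675))² = 0.0002522

0.000252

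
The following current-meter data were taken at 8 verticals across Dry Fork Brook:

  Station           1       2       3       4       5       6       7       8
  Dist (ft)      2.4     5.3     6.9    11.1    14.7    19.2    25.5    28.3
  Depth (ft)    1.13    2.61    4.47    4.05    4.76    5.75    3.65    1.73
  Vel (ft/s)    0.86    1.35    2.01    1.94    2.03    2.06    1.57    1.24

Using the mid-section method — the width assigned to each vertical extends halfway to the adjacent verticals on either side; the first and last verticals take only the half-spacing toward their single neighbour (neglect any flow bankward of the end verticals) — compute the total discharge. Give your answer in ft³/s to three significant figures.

198 ft³/s

w_1 = (5.3 − 2.4)/2 = 1.45 ft; q_1 = 0.86 × 1.13 × 1.45 = 1.409 ft³/s
w_2 = (6.9 − 2.4)/2 = 2.25 ft; q_2 = 1.35 × 2.61 × 2.25 = 7.928 ft³/s
w_3 = (11.1 − 5.3)/2 = 2.9 ft; q_3 = 2.01 × 4.47 × 2.9 = 26.06 ft³/s
w_4 = (14.7 − 6.9)/2 = 3.9 ft; q_4 = 1.94 × 4.05 × 3.9 = 30.64 ft³/s
w_5 = (19.2 − 11.1)/2 = 4.05 ft; q_5 = 2.03 × 4.76 × 4.05 = 39.13 ft³/s
w_6 = (25.5 − 14.7)/2 = 5.4 ft; q_6 = 2.06 × 5.75 × 5.4 = 63.96 ft³/s
w_7 = (28.3 − 19.2)/2 = 4.55 ft; q_7 = 1.57 × 3.65 × 4.55 = 26.07 ft³/s
w_8 = (28.3 − 25.5)/2 = 1.4 ft; q_8 = 1.24 × 1.73 × 1.4 = 3.003 ft³/s
Q = Σ qᵢ = 198.2 ft³/s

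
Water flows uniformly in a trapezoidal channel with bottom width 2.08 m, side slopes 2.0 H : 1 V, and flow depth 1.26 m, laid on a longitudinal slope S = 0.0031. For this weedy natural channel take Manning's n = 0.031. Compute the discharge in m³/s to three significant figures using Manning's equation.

A = (b + z·y)·y = (2.08 + 2.0×1.26)×1.26 = 5.796 m²
P = b + 2y√(1+z²) = 2.08 + 2×1.26×√(1+2.0²) = 7.715 m
R = A/P = 5.796/7.715 = 0.7513 m
Q = (1/n)·A·R^(2/3)·S^(1/2) = (1/0.031) × 5.796 × 0.7513^(2/3) × 0.0031^(1/2) = 8.603 m³/s

8.60 m³/s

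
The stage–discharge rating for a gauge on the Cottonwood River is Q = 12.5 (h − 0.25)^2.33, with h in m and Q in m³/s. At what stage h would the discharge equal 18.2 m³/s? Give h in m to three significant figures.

h − h₀ = (Q/C)^(1/b) = (18.2/12.5)^(1/2.33) = 1.175 m
h = 0.25 + 1.175 = 1.425 m

1.42 m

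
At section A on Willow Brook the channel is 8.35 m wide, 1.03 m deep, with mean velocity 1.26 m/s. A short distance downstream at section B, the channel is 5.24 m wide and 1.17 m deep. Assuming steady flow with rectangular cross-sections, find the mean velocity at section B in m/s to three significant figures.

Q = A₁V₁ = (8.35×1.03) × 1.26 = 10.84 m³/s
A₂ = 5.24 × 1.17 = 6.131 m²
V₂ = Q/A₂ = 10.84/6.131 = 1.768 m/s

1.77 m/s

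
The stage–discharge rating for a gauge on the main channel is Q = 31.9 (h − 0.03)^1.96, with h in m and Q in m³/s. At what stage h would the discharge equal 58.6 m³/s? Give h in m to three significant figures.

1.39 m

h − h₀ = (Q/C)^(1/b) = (58.6/31.9)^(1/1.96) = 1.364 m
h = 0.03 + 1.364 = 1.394 m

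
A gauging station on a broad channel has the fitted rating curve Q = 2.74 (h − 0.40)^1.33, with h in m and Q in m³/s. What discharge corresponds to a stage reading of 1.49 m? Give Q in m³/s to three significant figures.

3.07 m³/s

Q = 2.74 × (1.49 − 0.40)^1.33 = 2.74 × 1.09^1.33 = 3.073 m³/s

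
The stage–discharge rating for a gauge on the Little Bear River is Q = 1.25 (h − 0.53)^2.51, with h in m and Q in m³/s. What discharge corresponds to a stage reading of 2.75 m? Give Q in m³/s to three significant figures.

Q = 1.25 × (2.75 − 0.53)^2.51 = 1.25 × 2.22^2.51 = 9.252 m³/s

9.25 m³/s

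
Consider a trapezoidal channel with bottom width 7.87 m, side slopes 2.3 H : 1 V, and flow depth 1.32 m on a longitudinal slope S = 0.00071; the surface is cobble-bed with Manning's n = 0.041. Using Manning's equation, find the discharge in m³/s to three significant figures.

A = (b + z·y)·y = (7.87 + 2.3×1.32)×1.32 = 14.40 m²
P = b + 2y√(1+z²) = 7.87 + 2×1.32×√(1+2.3²) = 14.49 m
R = A/P = 14.40/14.49 = 0.9934 m
Q = (1/n)·A·R^(2/3)·S^(1/2) = (1/0.041) × 14.40 × 0.9934^(2/3) × 0.00071^(1/2) = 9.315 m³/s

9.31 m³/s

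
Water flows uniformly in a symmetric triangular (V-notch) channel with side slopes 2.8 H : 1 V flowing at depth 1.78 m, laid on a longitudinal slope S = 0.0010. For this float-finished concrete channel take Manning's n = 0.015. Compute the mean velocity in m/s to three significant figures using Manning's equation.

1.87 m/s

A = z·y² = 2.8×1.78² = 8.872 m²
P = 2y√(1+z²) = 2×1.78×√(1+2.8²) = 10.58 m
R = A/P = 8.872/10.58 = 0.8382 m
Q = (1/n)·A·R^(2/3)·S^(1/2) = (1/0.015) × 8.872 × 0.8382^(2/3) × 0.0010^(1/2) = 16.63 m³/s
V = Q/A = 16.63/8.872 = 1.874 m/s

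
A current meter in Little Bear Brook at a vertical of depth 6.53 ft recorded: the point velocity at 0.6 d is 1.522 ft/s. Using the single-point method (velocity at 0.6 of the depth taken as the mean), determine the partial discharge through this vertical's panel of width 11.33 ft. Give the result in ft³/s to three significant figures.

v̄ = v₀.₆ = 1.522 ft/s
q = v̄ × d × w = 1.522 × 6.53 × 11.33 = 112.6 ft³/s

113 ft³/s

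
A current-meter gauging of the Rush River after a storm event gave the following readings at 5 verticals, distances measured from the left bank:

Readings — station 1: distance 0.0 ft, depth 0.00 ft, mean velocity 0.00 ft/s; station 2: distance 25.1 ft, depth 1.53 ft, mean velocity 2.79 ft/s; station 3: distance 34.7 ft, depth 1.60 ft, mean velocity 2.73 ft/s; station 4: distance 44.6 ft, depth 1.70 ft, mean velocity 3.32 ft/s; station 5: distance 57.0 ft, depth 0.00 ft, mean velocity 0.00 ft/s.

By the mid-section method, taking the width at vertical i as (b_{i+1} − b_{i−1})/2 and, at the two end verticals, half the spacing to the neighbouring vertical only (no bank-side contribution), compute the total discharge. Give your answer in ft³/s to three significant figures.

w_2 = (34.7 − 0.0)/2 = 17.35 ft; q_2 = 2.79 × 1.53 × 17.35 = 74.06 ft³/s
w_3 = (44.6 − 25.1)/2 = 9.75 ft; q_3 = 2.73 × 1.60 × 9.75 = 42.59 ft³/s
w_4 = (57.0 − 34.7)/2 = 11.15 ft; q_4 = 3.32 × 1.70 × 11.15 = 62.93 ft³/s
Stations 1, 5 contribute zero (depth or velocity is 0).
Q = Σ qᵢ = 179.6 ft³/s

180 ft³/s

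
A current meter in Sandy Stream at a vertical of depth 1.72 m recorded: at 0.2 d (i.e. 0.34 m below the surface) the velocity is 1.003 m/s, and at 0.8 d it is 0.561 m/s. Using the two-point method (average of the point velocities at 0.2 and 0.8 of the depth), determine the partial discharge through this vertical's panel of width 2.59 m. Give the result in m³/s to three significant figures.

v̄ = (1.003 + 0.561) / 2 = 0.7820 m/s
q = v̄ × d × w = 0.7820 × 1.72 × 2.59 = 3.484 m³/s

3.48 m³/s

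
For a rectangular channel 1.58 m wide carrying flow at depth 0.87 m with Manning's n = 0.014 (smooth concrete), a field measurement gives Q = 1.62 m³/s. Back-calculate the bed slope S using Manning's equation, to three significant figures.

A = b·y = 1.58 × 0.87 = 1.375 m²
P = b + 2y = 1.58 + 2×0.87 = 3.320 m
R = A/P = 1.375/3.320 = 0.4140 m
S = (Q·n / (1·A·R^(2/3)))² = (1.62×0.014 / (1×1.375×0.5555))² = 0.0008822

0.000882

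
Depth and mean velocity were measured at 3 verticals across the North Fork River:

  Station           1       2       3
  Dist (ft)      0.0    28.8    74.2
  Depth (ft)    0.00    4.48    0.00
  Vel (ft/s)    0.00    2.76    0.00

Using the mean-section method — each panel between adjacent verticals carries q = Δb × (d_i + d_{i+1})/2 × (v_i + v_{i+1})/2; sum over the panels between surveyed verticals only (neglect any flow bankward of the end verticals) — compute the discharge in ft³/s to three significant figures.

229 ft³/s

Panel 1-2: Δb = 28.8 ft, d̄ = (0.00+4.48)/2 = 2.24, v̄ = (0.00+2.76)/2 = 1.38 → q = 28.8×2.24×1.38 = 89.03 ft³/s
Panel 2-3: Δb = 45.4 ft, d̄ = (4.48+0.00)/2 = 2.24, v̄ = (2.76+0.00)/2 = 1.38 → q = 45.4×2.24×1.38 = 140.3 ft³/s
Q = Σ q = 229.4 ft³/s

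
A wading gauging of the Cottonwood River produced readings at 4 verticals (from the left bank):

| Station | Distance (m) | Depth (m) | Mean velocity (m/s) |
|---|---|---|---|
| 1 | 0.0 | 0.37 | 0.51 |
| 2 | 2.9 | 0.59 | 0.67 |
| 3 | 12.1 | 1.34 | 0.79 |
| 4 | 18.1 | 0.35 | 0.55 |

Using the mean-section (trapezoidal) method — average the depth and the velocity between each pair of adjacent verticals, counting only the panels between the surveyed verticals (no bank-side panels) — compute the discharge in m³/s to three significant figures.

Panel 1-2: Δb = 2.9 m, d̄ = (0.37+0.59)/2 = 0.48, v̄ = (0.51+0.67)/2 = 0.59 → q = 2.9×0.48×0.59 = 0.8213 m³/s
Panel 2-3: Δb = 9.2 m, d̄ = (0.59+1.34)/2 = 0.965, v̄ = (0.67+0.79)/2 = 0.73 → q = 9.2×0.965×0.73 = 6.481 m³/s
Panel 3-4: Δb = 6 m, d̄ = (1.34+0.35)/2 = 0.845, v̄ = (0.79+0.55)/2 = 0.67 → q = 6×0.845×0.67 = 3.397 m³/s
Q = Σ q = 10.70 m³/s

10.7 m³/s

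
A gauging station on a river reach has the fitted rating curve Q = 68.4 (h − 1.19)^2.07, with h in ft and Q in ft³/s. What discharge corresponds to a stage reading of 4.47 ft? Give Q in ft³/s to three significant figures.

800 ft³/s

Q = 68.4 × (4.47 − 1.19)^2.07 = 68.4 × 3.28^2.07 = 799.7 ft³/s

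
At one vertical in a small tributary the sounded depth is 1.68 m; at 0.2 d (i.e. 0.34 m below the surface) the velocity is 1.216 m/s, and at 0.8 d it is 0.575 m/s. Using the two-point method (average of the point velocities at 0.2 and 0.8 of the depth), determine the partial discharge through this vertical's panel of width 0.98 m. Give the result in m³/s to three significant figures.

v̄ = (1.216 + 0.575) / 2 = 0.8955 m/s
q = v̄ × d × w = 0.8955 × 1.68 × 0.98 = 1.474 m³/s

1.47 m³/s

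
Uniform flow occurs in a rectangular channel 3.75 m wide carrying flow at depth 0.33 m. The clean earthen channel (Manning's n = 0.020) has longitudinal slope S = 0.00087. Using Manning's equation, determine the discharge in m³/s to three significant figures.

A = b·y = 3.75 × 0.33 = 1.238 m²
P = b + 2y = 3.75 + 2×0.33 = 4.410 m
R = A/P = 1.238/4.410 = 0.2806 m
Q = (1/n)·A·R^(2/3)·S^(1/2) = (1/0.020) × 1.238 × 0.2806^(2/3) × 0.00087^(1/2) = 0.7823 m³/s

0.782 m³/s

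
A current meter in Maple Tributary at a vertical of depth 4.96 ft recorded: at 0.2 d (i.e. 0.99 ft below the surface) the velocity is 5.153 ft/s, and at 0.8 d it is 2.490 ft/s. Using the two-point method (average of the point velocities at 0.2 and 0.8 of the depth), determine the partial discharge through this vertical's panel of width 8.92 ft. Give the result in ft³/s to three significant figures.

v̄ = (5.153 + 2.490) / 2 = 3.822 ft/s
q = v̄ × d × w = 3.822 × 4.96 × 8.92 = 169.1 ft³/s

169 ft³/s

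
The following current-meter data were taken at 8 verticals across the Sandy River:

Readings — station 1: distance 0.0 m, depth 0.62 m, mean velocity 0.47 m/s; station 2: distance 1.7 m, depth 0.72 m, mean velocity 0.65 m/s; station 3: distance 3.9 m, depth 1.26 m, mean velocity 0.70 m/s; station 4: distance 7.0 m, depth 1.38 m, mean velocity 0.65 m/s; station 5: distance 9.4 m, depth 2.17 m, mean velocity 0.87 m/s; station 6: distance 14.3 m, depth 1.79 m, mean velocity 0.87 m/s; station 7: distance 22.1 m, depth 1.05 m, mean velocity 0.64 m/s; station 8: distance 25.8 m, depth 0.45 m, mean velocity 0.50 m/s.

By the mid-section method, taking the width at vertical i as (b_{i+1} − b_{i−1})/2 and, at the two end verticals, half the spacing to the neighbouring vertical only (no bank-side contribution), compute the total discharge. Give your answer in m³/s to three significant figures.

w_1 = (1.7 − 0.0)/2 = 0.85 m; q_1 = 0.47 × 0.62 × 0.85 = 0.2477 m³/s
w_2 = (3.9 − 0.0)/2 = 1.95 m; q_2 = 0.65 × 0.72 × 1.95 = 0.9126 m³/s
w_3 = (7.0 − 1.7)/2 = 2.65 m; q_3 = 0.70 × 1.26 × 2.65 = 2.337 m³/s
w_4 = (9.4 − 3.9)/2 = 2.75 m; q_4 = 0.65 × 1.38 × 2.75 = 2.467 m³/s
w_5 = (14.3 − 7.0)/2 = 3.65 m; q_5 = 0.87 × 2.17 × 3.65 = 6.891 m³/s
w_6 = (22.1 − 9.4)/2 = 6.35 m; q_6 = 0.87 × 1.79 × 6.35 = 9.889 m³/s
w_7 = (25.8 − 14.3)/2 = 5.75 m; q_7 = 0.64 × 1.05 × 5.75 = 3.864 m³/s
w_8 = (25.8 − 22.1)/2 = 1.85 m; q_8 = 0.50 × 0.45 × 1.85 = 0.4163 m³/s
Q = Σ qᵢ = 27.02 m³/s

27.0 m³/s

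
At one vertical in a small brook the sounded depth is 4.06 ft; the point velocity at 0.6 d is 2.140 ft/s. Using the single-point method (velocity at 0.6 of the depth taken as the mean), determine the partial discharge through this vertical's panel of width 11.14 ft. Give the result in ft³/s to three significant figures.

96.8 ft³/s

v̄ = v₀.₆ = 2.140 ft/s
q = v̄ × d × w = 2.140 × 4.06 × 11.14 = 96.79 ft³/s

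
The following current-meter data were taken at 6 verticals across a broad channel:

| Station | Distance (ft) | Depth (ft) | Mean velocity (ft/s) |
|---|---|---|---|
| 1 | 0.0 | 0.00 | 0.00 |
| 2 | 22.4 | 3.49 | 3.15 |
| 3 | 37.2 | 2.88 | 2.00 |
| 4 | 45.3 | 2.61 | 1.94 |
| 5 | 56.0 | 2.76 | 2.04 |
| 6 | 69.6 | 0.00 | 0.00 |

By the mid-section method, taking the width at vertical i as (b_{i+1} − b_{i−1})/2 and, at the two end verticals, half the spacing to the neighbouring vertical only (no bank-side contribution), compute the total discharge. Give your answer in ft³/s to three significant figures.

w_2 = (37.2 − 0.0)/2 = 18.6 ft; q_2 = 3.15 × 3.49 × 18.6 = 204.5 ft³/s
w_3 = (45.3 − 22.4)/2 = 11.45 ft; q_3 = 2.00 × 2.88 × 11.45 = 65.95 ft³/s
w_4 = (56.0 − 37.2)/2 = 9.4 ft; q_4 = 1.94 × 2.61 × 9.4 = 47.60 ft³/s
w_5 = (69.6 − 45.3)/2 = 12.15 ft; q_5 = 2.04 × 2.76 × 12.15 = 68.41 ft³/s
Stations 1, 6 contribute zero (depth or velocity is 0).
Q = Σ qᵢ = 386.4 ft³/s

386 ft³/s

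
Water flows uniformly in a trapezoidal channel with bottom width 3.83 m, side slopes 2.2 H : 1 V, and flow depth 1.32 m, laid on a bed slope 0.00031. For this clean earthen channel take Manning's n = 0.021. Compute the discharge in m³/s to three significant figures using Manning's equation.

6.80 m³/s

A = (b + z·y)·y = (3.83 + 2.2×1.32)×1.32 = 8.889 m²
P = b + 2y√(1+z²) = 3.83 + 2×1.32×√(1+2.2²) = 10.21 m
R = A/P = 8.889/10.21 = 0.8706 m
Q = (1/n)·A·R^(2/3)·S^(1/2) = (1/0.021) × 8.889 × 0.8706^(2/3) × 0.00031^(1/2) = 6.795 m³/s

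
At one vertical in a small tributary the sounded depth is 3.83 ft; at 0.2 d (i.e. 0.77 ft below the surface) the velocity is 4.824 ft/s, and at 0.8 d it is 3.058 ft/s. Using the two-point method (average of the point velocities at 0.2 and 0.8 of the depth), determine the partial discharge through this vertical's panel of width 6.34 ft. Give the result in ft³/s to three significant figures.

95.7 ft³/s

v̄ = (4.824 + 3.058) / 2 = 3.941 ft/s
q = v̄ × d × w = 3.941 × 3.83 × 6.34 = 95.70 ft³/s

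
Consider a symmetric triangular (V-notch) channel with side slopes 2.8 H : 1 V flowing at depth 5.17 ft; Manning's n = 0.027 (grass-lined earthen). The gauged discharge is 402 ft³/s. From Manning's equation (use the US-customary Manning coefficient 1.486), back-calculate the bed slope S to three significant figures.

A = z·y² = 2.8×5.17² = 74.84 ft²
P = 2y√(1+z²) = 2×5.17×√(1+2.8²) = 30.74 ft
R = A/P = 74.84/30.74 = 2.434 ft
S = (Q·n / (1.486·A·R^(2/3)))² = (402×0.027 / (1.486×74.84×1.810))² = 0.002909

0.00291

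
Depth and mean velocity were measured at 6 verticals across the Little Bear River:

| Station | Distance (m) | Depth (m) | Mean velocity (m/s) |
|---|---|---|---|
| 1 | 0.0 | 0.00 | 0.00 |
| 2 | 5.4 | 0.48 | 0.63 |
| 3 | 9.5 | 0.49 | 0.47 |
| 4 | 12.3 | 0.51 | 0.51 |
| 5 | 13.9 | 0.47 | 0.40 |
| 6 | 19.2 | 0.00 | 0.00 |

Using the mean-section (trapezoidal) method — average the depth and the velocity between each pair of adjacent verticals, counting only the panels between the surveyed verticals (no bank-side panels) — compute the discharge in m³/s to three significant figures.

Panel 1-2: Δb = 5.4 m, d̄ = (0.00+0.48)/2 = 0.24, v̄ = (0.00+0.63)/2 = 0.315 → q = 5.4×0.24×0.315 = 0.4082 m³/s
Panel 2-3: Δb = 4.1 m, d̄ = (0.48+0.49)/2 = 0.485, v̄ = (0.63+0.47)/2 = 0.55 → q = 4.1×0.485×0.55 = 1.094 m³/s
Panel 3-4: Δb = 2.8 m, d̄ = (0.49+0.51)/2 = 0.5, v̄ = (0.47+0.51)/2 = 0.49 → q = 2.8×0.5×0.49 = 0.6860 m³/s
Panel 4-5: Δb = 1.6 m, d̄ = (0.51+0.47)/2 = 0.49, v̄ = (0.51+0.40)/2 = 0.455 → q = 1.6×0.49×0.455 = 0.3567 m³/s
Panel 5-6: Δb = 5.3 m, d̄ = (0.47+0.00)/2 = 0.235, v̄ = (0.40+0.00)/2 = 0.2 → q = 5.3×0.235×0.2 = 0.2491 m³/s
Q = Σ q = 2.794 m³/s

2.79 m³/s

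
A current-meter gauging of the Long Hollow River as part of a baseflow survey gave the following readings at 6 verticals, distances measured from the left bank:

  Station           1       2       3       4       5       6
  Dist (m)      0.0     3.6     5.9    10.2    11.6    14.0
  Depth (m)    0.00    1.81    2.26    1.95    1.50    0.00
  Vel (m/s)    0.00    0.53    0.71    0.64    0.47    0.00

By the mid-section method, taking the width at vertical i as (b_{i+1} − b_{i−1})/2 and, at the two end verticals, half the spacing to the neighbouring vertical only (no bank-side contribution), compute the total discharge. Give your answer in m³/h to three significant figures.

w_2 = (5.9 − 0.0)/2 = 2.95 m; q_2 = 0.53 × 1.81 × 2.95 = 2.830 m³/s
w_3 = (10.2 − 3.6)/2 = 3.3 m; q_3 = 0.71 × 2.26 × 3.3 = 5.295 m³/s
w_4 = (11.6 − 5.9)/2 = 2.85 m; q_4 = 0.64 × 1.95 × 2.85 = 3.557 m³/s
w_5 = (14.0 − 10.2)/2 = 1.9 m; q_5 = 0.47 × 1.50 × 1.9 = 1.340 m³/s
Stations 1, 6 contribute zero (depth or velocity is 0).
Q = Σ qᵢ = 13.02 m³/s
= 13.02 × 3600 = 46880 m³/h

46900 m³/h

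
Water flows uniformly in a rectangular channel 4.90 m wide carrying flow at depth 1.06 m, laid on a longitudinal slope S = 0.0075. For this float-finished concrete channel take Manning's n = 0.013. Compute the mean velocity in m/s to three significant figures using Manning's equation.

5.45 m/s

A = b·y = 4.90 × 1.06 = 5.194 m²
P = b + 2y = 4.90 + 2×1.06 = 7.020 m
R = A/P = 5.194/7.020 = 0.7399 m
Q = (1/n)·A·R^(2/3)·S^(1/2) = (1/0.013) × 5.194 × 0.7399^(2/3) × 0.0075^(1/2) = 28.31 m³/s
V = Q/A = 28.31/5.194 = 5.450 m/s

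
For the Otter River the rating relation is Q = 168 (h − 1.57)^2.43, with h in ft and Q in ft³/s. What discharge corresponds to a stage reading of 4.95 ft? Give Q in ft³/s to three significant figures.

Q = 168 × (4.95 − 1.57)^2.43 = 168 × 3.38^2.43 = 3240 ft³/s

3240 ft³/s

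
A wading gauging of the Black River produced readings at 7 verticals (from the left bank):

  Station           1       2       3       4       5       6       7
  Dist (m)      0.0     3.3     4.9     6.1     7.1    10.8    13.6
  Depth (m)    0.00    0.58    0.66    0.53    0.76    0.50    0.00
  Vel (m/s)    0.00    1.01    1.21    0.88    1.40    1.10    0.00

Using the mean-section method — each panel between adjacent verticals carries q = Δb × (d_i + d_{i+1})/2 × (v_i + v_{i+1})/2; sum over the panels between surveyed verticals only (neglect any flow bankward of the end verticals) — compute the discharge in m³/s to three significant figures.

6.36 m³/s

Panel 1-2: Δb = 3.3 m, d̄ = (0.00+0.58)/2 = 0.29, v̄ = (0.00+1.01)/2 = 0.505 → q = 3.3×0.29×0.505 = 0.4833 m³/s
Panel 2-3: Δb = 1.6 m, d̄ = (0.58+0.66)/2 = 0.62, v̄ = (1.01+1.21)/2 = 1.11 → q = 1.6×0.62×1.11 = 1.101 m³/s
Panel 3-4: Δb = 1.2 m, d̄ = (0.66+0.53)/2 = 0.595, v̄ = (1.21+0.88)/2 = 1.045 → q = 1.2×0.595×1.045 = 0.7461 m³/s
Panel 4-5: Δb = 1 m, d̄ = (0.53+0.76)/2 = 0.645, v̄ = (0.88+1.40)/2 = 1.14 → q = 1×0.645×1.14 = 0.7353 m³/s
Panel 5-6: Δb = 3.7 m, d̄ = (0.76+0.50)/2 = 0.63, v̄ = (1.40+1.10)/2 = 1.25 → q = 3.7×0.63×1.25 = 2.914 m³/s
Panel 6-7: Δb = 2.8 m, d̄ = (0.50+0.00)/2 = 0.25, v̄ = (1.10+0.00)/2 = 0.55 → q = 2.8×0.25×0.55 = 0.3850 m³/s
Q = Σ q = 6.365 m³/s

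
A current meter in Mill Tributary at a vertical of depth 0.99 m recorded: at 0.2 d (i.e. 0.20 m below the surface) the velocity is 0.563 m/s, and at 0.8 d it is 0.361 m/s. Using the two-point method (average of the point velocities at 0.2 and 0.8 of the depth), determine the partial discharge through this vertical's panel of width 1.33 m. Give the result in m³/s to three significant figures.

0.608 m³/s

v̄ = (0.563 + 0.361) / 2 = 0.4620 m/s
q = v̄ × d × w = 0.4620 × 0.99 × 1.33 = 0.6083 m³/s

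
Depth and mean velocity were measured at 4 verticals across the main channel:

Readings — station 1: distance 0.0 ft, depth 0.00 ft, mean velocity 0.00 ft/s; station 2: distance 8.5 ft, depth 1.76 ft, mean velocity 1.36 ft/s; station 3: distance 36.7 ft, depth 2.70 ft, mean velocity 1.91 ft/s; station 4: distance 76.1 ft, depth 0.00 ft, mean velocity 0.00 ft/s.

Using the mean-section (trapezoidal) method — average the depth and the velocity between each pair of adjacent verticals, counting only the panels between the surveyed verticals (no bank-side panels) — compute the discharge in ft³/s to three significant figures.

159 ft³/s

Panel 1-2: Δb = 8.5 ft, d̄ = (0.00+1.76)/2 = 0.88, v̄ = (0.00+1.36)/2 = 0.68 → q = 8.5×0.88×0.68 = 5.086 ft³/s
Panel 2-3: Δb = 28.2 ft, d̄ = (1.76+2.70)/2 = 2.23, v̄ = (1.36+1.91)/2 = 1.635 → q = 28.2×2.23×1.635 = 102.8 ft³/s
Panel 3-4: Δb = 39.4 ft, d̄ = (2.70+0.00)/2 = 1.35, v̄ = (1.91+0.00)/2 = 0.955 → q = 39.4×1.35×0.955 = 50.80 ft³/s
Q = Σ q = 158.7 ft³/s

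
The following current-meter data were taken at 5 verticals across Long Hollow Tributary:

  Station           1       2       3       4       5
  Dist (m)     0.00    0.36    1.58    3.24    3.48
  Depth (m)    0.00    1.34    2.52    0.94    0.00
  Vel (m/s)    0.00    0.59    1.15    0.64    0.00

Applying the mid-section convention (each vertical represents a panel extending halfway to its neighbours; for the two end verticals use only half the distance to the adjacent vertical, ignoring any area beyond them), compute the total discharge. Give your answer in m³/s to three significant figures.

w_2 = (1.58 − 0.00)/2 = 0.79 m; q_2 = 0.59 × 1.34 × 0.79 = 0.6246 m³/s
w_3 = (3.24 − 0.36)/2 = 1.44 m; q_3 = 1.15 × 2.52 × 1.44 = 4.173 m³/s
w_4 = (3.48 − 1.58)/2 = 0.95 m; q_4 = 0.64 × 0.94 × 0.95 = 0.5715 m³/s
Stations 1, 5 contribute zero (depth or velocity is 0).
Q = Σ qᵢ = 5.369 m³/s

5.37 m³/s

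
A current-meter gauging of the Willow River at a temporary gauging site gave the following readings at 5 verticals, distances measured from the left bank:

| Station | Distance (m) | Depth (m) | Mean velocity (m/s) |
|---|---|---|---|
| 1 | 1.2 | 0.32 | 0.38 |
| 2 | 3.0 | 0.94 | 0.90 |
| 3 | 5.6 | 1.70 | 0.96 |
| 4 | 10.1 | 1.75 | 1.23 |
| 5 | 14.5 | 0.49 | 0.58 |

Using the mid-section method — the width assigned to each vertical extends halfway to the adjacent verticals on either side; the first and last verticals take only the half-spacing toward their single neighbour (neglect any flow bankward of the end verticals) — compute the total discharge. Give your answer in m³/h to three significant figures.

w_1 = (3.0 − 1.2)/2 = 0.9 m; q_1 = 0.38 × 0.32 × 0.9 = 0.1094 m³/s
w_2 = (5.6 − 1.2)/2 = 2.2 m; q_2 = 0.90 × 0.94 × 2.2 = 1.861 m³/s
w_3 = (10.1 − 3.0)/2 = 3.55 m; q_3 = 0.96 × 1.70 × 3.55 = 5.794 m³/s
w_4 = (14.5 − 5.6)/2 = 4.45 m; q_4 = 1.23 × 1.75 × 4.45 = 9.579 m³/s
w_5 = (14.5 − 10.1)/2 = 2.2 m; q_5 = 0.58 × 0.49 × 2.2 = 0.6252 m³/s
Q = Σ qᵢ = 17.97 m³/s
= 17.97 × 3600 = 64690 m³/h

64700 m³/h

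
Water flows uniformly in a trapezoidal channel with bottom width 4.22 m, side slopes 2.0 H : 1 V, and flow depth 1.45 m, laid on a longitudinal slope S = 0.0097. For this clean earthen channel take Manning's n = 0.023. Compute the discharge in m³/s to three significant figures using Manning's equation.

A = (b + z·y)·y = (4.22 + 2.0×1.45)×1.45 = 10.32 m²
P = b + 2y√(1+z²) = 4.22 + 2×1.45×√(1+2.0²) = 10.70 m
R = A/P = 10.32/10.70 = 0.9644 m
Q = (1/n)·A·R^(2/3)·S^(1/2) = (1/0.023) × 10.32 × 0.9644^(2/3) × 0.0097^(1/2) = 43.15 m³/s

43.2 m³/s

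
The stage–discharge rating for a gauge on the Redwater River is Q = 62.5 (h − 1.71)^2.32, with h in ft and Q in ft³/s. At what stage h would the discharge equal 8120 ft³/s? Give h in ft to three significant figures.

h − h₀ = (Q/C)^(1/b) = (8120/62.5)^(1/2.32) = 8.148 ft
h = 1.71 + 8.148 = 9.858 ft

9.86 ft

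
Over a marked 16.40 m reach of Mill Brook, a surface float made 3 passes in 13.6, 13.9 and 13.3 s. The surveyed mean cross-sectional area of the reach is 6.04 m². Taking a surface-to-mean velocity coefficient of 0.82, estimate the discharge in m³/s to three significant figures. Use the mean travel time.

t̄ = (13.6 + 13.9 + 13.3) / 3 = 13.6 s
v_surface = L / t̄ = 16.40 / 13.6 = 1.206 m/s
v_mean = 0.82 × 1.206 = 0.9888 m/s
Q = A × v_mean = 6.04 × 0.9888 = 5.972 m³/s

5.97 m³/s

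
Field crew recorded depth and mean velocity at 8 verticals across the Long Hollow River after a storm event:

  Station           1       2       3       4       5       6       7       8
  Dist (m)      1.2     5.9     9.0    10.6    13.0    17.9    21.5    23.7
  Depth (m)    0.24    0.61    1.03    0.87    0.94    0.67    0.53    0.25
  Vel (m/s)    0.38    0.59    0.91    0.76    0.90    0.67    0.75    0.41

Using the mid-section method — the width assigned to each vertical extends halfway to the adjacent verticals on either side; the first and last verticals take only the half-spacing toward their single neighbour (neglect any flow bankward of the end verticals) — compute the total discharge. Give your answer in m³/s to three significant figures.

w_1 = (5.9 − 1.2)/2 = 2.35 m; q_1 = 0.38 × 0.24 × 2.35 = 0.2143 m³/s
w_2 = (9.0 − 1.2)/2 = 3.9 m; q_2 = 0.59 × 0.61 × 3.9 = 1.404 m³/s
w_3 = (10.6 − 5.9)/2 = 2.35 m; q_3 = 0.91 × 1.03 × 2.35 = 2.203 m³/s
w_4 = (13.0 − 9.0)/2 = 2 m; q_4 = 0.76 × 0.87 × 2 = 1.322 m³/s
w_5 = (17.9 − 10.6)/2 = 3.65 m; q_5 = 0.90 × 0.94 × 3.65 = 3.088 m³/s
w_6 = (21.5 − 13.0)/2 = 4.25 m; q_6 = 0.67 × 0.67 × 4.25 = 1.908 m³/s
w_7 = (23.7 − 17.9)/2 = 2.9 m; q_7 = 0.75 × 0.53 × 2.9 = 1.153 m³/s
w_8 = (23.7 − 21.5)/2 = 1.1 m; q_8 = 0.41 × 0.25 × 1.1 = 0.1128 m³/s
Q = Σ qᵢ = 11.40 m³/s

11.4 m³/s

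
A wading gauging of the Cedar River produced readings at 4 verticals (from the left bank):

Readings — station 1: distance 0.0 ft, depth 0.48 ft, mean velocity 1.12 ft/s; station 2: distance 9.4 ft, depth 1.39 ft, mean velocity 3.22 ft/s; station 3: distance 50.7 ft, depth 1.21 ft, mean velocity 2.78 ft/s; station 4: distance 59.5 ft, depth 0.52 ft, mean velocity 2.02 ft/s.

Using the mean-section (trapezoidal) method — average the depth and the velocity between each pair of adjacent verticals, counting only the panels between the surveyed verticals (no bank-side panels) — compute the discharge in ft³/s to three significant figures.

198 ft³/s

Panel 1-2: Δb = 9.4 ft, d̄ = (0.48+1.39)/2 = 0.935, v̄ = (1.12+3.22)/2 = 2.17 → q = 9.4×0.935×2.17 = 19.07 ft³/s
Panel 2-3: Δb = 41.3 ft, d̄ = (1.39+1.21)/2 = 1.3, v̄ = (3.22+2.78)/2 = 3 → q = 41.3×1.3×3 = 161.1 ft³/s
Panel 3-4: Δb = 8.8 ft, d̄ = (1.21+0.52)/2 = 0.865, v̄ = (2.78+2.02)/2 = 2.4 → q = 8.8×0.865×2.4 = 18.27 ft³/s
Q = Σ q = 198.4 ft³/s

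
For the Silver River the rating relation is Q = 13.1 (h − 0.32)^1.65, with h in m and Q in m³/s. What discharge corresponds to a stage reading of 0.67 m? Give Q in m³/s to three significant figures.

Q = 13.1 × (0.67 − 0.32)^1.65 = 13.1 × 0.35^1.65 = 2.317 m³/s

2.32 m³/s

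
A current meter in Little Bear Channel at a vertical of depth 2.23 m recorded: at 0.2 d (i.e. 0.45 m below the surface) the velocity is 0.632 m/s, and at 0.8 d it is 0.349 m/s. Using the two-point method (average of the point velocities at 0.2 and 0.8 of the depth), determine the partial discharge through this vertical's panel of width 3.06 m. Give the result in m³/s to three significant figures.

3.35 m³/s

v̄ = (0.632 + 0.349) / 2 = 0.4905 m/s
q = v̄ × d × w = 0.4905 × 2.23 × 3.06 = 3.347 m³/s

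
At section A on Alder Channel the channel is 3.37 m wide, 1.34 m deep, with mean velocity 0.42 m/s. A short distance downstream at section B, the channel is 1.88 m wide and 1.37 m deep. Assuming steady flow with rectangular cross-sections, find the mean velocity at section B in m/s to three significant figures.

Q = A₁V₁ = (3.37×1.34) × 0.42 = 1.897 m³/s
A₂ = 1.88 × 1.37 = 2.576 m²
V₂ = Q/A₂ = 1.897/2.576 = 0.7364 m/s

0.736 m/s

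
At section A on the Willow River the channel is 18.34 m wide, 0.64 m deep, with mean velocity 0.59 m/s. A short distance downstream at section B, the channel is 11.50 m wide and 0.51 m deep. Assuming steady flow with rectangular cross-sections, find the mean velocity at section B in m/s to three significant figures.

1.18 m/s

Q = A₁V₁ = (18.34×0.64) × 0.59 = 6.925 m³/s
A₂ = 11.50 × 0.51 = 5.865 m²
V₂ = Q/A₂ = 6.925/5.865 = 1.181 m/s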